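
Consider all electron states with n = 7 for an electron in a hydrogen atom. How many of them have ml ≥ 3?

With n = 7 the allowed l are 0, 1, …, 6.
The (l, ml) pairs meeting ml ≥ 3 give: l=3 → 1; l=4 → 2; l=5 → 3; l=6 → 4.
Orbitals: 1 + 2 + 3 + 4 = 10. Each orbital carries two spin states, so 10 × 2 = 20 states.

20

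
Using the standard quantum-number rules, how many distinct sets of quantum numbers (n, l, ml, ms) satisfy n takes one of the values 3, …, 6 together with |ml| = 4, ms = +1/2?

Go shell by shell, enumerating (l, ml) with |ml| = 4:
n=5 → 2; n=6 → 4.
Orbitals: 2 + 4 = 6. With ms fixed to +1/2 there is one state per orbital, so 6 states.

6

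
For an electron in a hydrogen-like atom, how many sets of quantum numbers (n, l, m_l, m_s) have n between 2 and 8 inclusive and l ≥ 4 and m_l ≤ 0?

120

For each n in the range, tally the orbitals obeying l ≥ 4 and m_l ≤ 0:
n=5 → 5; n=6 → 11; n=7 → 18; n=8 → 26.
Orbitals: 5 + 11 + 18 + 26 = 60. Including both spin states (m_s = ±1/2) gives 2 × 60 = 120 states.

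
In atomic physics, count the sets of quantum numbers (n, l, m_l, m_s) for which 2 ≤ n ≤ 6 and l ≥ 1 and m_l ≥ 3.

Treat each shell separately and count matching orbitals:
n=4 → 1; n=5 → 3; n=6 → 6.
Orbitals: 1 + 3 + 6 = 10. Including both spin states (m_s = ±1/2) gives 2 × 10 = 20 states.

20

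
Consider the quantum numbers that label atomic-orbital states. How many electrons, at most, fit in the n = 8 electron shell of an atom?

A shell holds 2n² electrons: 2 × 8² = 2 × 64 = 128.

128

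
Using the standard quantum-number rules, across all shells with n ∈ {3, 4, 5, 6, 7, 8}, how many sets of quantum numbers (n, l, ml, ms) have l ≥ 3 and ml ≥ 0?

160

Work shell by shell — for each n, count the (l, ml) pairs that satisfy l ≥ 3 and ml ≥ 0:
n=4 → 4; n=5 → 9; n=6 → 15; n=7 → 22; n=8 → 30.
Orbitals: 4 + 9 + 15 + 22 + 30 = 80. Including both spin states (ms = ±1/2) gives 2 × 80 = 160 states.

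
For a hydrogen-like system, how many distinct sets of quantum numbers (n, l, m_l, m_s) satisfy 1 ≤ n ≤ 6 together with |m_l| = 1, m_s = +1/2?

Count contributing orbitals for each principal shell:
n=2 → 2; n=3 → 4; n=4 → 6; n=5 → 8; n=6 → 10.
Orbitals: 2 + 4 + 6 + 8 + 10 = 30. With m_s fixed to +1/2 there is one state per orbital, so 30 states.

30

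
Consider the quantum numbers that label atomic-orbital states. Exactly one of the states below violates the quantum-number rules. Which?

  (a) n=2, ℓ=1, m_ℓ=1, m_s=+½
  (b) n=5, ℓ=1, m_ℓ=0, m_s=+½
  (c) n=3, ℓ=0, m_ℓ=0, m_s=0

(c) has m_s = 0, but an electron's spin must be ±1/2.
The remaining sets (a), (b) satisfy all four rules.

(c)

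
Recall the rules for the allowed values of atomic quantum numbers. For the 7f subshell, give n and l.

n = 7, l = 3

The leading integer gives n = 7; the letter 'f' means l = 3.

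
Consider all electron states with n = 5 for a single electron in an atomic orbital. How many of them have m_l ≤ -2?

For n = 5, l ranges over 0 … 4.
Per l-value: l=2 → 1; l=3 → 2; l=4 → 3.
Orbitals: 1 + 2 + 3 = 6. Each orbital carries two spin states, so 6 × 2 = 12 states.

12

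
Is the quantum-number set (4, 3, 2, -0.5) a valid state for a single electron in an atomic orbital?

Valid

n = 4 is a positive integer. l = 3 satisfies 0 ≤ l ≤ n−1 = 3. ml = 2 lies in the range −l … +l (here −3 … 3). ms = -1/2 is one of ±1/2.
All four constraints are satisfied.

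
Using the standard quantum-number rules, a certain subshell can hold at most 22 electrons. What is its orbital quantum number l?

l = 5 (h)

2(2l+1) = 22 ⇒ 2l+1 = 11 ⇒ l = 5.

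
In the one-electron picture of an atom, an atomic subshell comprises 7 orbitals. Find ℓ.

ℓ = 3 (f)

2ℓ+1 = 7 gives ℓ = 3.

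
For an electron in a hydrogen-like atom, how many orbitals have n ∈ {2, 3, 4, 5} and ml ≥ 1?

Work shell by shell — for each n, count the (l, ml) pairs that satisfy ml ≥ 1:
n=2 → 1; n=3 → 3; n=4 → 6; n=5 → 10.
Total orbitals: 1 + 3 + 6 + 10 = 20.

20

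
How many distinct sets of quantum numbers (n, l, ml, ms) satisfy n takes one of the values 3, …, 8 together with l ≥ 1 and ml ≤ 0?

Treat each shell separately and count matching orbitals:
n=3 → 5; n=4 → 9; n=5 → 14; n=6 → 20; n=7 → 27; n=8 → 35.
Orbitals: 5 + 9 + 14 + 20 + 27 + 35 = 110. Including both spin states (ms = ±1/2) gives 2 × 110 = 220 states.

220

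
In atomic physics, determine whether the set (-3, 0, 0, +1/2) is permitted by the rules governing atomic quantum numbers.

No

The principal quantum number must be a positive integer (n ≥ 1), but here n = -3.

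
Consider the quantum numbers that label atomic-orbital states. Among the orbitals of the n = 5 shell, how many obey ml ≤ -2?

6

Orbitals with ml ≤ -2, by l: l=2 → 1; l=3 → 2; l=4 → 3.
Total orbitals: 1 + 2 + 3 = 6.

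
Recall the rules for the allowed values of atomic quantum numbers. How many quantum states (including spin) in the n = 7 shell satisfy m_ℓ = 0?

Per ℓ-value: ℓ=0 → 1; ℓ=1 → 1; ℓ=2 → 1; ℓ=3 → 1; ℓ=4 → 1; ℓ=5 → 1; ℓ=6 → 1.
Orbitals: 1 + 1 + 1 + 1 + 1 + 1 + 1 = 7. Each orbital carries two spin states, so 7 × 2 = 14 states.

14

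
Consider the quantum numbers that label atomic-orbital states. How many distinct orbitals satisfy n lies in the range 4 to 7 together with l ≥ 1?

Go shell by shell, enumerating (l, m_l) with l ≥ 1:
n=4 → 15; n=5 → 24; n=6 → 35; n=7 → 48.
Total orbitals: 15 + 24 + 35 + 48 = 122.

122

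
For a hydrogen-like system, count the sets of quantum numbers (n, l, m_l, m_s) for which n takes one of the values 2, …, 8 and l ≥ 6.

Treat each shell separately and count matching orbitals:
n=7 → 13; n=8 → 28.
Orbitals: 13 + 28 = 41. Including both spin states (m_s = ±1/2) gives 2 × 41 = 82 states.

82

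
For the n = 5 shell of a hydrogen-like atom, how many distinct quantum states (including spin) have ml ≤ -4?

With n = 5 the allowed l are 0, 1, …, 4.
The (l, ml) pairs meeting ml ≤ -4 give: l=4 → 1.
Orbitals: 1. Each orbital carries two spin states, so 1 × 2 = 2 states.

2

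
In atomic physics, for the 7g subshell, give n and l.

The leading integer gives n = 7; the letter 'g' means l = 4.

n = 7, l = 4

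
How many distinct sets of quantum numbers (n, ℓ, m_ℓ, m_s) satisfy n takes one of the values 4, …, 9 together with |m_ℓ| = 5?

Go shell by shell, enumerating (ℓ, m_ℓ) with |m_ℓ| = 5:
n=6 → 2; n=7 → 4; n=8 → 6; n=9 → 8.
Orbitals: 2 + 4 + 6 + 8 = 20. Including both spin states (m_s = ±1/2) gives 2 × 20 = 40 states.

40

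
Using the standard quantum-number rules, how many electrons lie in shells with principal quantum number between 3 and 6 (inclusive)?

172

Shell n has n² orbitals: 3²=9 + 4²=16 + 5²=25 + 6²=36 = 86 orbitals.
Two spin states per orbital: 2 × 86 = 172 electrons.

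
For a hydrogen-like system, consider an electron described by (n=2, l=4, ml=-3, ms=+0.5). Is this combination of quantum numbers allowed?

The orbital quantum number must satisfy 0 ≤ l ≤ n−1. With n = 2 the allowed l values are 0, 1, so l = 4 is out of range.

Invalid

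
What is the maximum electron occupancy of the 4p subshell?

6

A subshell with ℓ = 1 has 2ℓ+1 = 3 orbitals, each holding 2 electrons (spin ±1/2), so 3 × 2 = 6.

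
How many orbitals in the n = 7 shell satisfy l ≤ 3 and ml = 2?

The (l, ml) pairs meeting l ≤ 3 and ml = 2 give: l=2 → 1; l=3 → 1.
Total orbitals: 1 + 1 = 2.

2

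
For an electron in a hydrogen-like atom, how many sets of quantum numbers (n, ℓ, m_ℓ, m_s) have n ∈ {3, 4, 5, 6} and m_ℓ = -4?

6

Count contributing orbitals for each principal shell:
n=5 → 1; n=6 → 2.
Orbitals: 1 + 2 = 3. Including both spin states (m_s = ±1/2) gives 2 × 3 = 6 states.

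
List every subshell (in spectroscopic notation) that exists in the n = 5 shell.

5s, 5p, 5d, 5f, 5g

For n = 5, l runs from 0 to 4. In spectroscopic notation l = 0,1,2,… ↔ s,p,d,f,g,h,i, so the subshells are 5s, 5p, 5d, 5f, 5g.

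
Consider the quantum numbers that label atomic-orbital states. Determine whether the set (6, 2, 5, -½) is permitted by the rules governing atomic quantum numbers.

Not allowed

The magnetic quantum number must satisfy −l ≤ ml ≤ l. With l = 2, ml can only be -2, -1, 0, 1, 2, so ml = 5 is forbidden.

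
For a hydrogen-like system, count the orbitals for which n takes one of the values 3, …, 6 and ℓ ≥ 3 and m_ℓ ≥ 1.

Per-shell orbital counts meeting the constraint:
n=4 → 3; n=5 → 7; n=6 → 12.
Total orbitals: 3 + 7 + 12 = 22.

22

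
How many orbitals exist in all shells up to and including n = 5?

Total orbitals = 1² + 2² + 3² + 4² + 5² = 55.

55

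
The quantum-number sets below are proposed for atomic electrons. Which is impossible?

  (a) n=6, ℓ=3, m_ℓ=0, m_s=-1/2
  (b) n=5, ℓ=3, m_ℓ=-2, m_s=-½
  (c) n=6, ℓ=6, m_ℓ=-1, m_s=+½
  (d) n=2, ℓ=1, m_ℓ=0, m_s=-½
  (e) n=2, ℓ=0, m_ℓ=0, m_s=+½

(c) has ℓ = 6 ≥ n = 6, violating 0 ≤ ℓ ≤ n−1.
The remaining sets (a), (b), (d), (e) satisfy all four rules.

(c)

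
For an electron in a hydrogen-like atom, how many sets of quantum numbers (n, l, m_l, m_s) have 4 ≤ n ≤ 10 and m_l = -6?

Go shell by shell, enumerating (l, m_l) with m_l = -6:
n=7 → 1; n=8 → 2; n=9 → 3; n=10 → 4.
Orbitals: 1 + 2 + 3 + 4 = 10. Including both spin states (m_s = ±1/2) gives 2 × 10 = 20 states.

20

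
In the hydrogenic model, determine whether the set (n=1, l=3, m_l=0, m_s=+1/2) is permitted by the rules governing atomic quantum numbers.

The orbital quantum number must satisfy 0 ≤ l ≤ n−1. With n = 1 the allowed l values are 0, so l = 3 is out of range.

Invalid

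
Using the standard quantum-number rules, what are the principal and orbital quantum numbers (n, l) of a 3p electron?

The leading integer gives n = 3; the letter 'p' means l = 1.

n = 3, l = 1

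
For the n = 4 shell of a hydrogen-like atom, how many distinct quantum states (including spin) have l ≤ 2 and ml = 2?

2

For n = 4, l ranges over 0 … 3.
The (l, ml) pairs meeting l ≤ 2 and ml = 2 give: l=2 → 1.
Orbitals: 1. Each orbital carries two spin states, so 1 × 2 = 2 states.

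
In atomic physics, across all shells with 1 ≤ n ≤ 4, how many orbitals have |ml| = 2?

For each n in the range, tally the orbitals obeying |ml| = 2:
n=3 → 2; n=4 → 4.
Total orbitals: 2 + 4 = 6.

6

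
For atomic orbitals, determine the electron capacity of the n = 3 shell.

A shell holds 2n² electrons: 2 × 3² = 2 × 9 = 18.

18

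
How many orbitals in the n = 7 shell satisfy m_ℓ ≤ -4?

6

Orbitals with m_ℓ ≤ -4, by ℓ: ℓ=4 → 1; ℓ=5 → 2; ℓ=6 → 3.
Total orbitals: 1 + 2 + 3 = 6.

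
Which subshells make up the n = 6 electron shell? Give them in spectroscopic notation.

6s, 6p, 6d, 6f, 6g, 6h

For n = 6, l runs from 0 to 5. In spectroscopic notation l = 0,1,2,… ↔ s,p,d,f,g,h,i, so the subshells are 6s, 6p, 6d, 6f, 6g, 6h.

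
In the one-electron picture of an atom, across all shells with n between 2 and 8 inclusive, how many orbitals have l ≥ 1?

Per-shell orbital counts meeting the constraint:
n=2 → 3; n=3 → 8; n=4 → 15; n=5 → 24; n=6 → 35; n=7 → 48; n=8 → 63.
Total orbitals: 3 + 8 + 15 + 24 + 35 + 48 + 63 = 196.

196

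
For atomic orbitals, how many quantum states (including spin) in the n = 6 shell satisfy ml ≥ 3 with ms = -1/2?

With n = 6 the allowed l are 0, 1, …, 5.
Orbitals with ml ≥ 3, by l: l=3 → 1; l=4 → 2; l=5 → 3.
Orbitals: 1 + 2 + 3 = 6. With ms fixed to a single value there is one state per orbital, giving 6 states.

6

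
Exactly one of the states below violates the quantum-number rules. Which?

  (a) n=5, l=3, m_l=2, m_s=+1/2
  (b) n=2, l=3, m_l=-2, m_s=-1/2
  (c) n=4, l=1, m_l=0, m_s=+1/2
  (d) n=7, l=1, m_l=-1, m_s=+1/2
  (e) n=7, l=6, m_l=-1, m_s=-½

(b)

(b) has l = 3 ≥ n = 2, violating 0 ≤ l ≤ n−1.
The remaining sets (a), (c), (d), (e) satisfy all four rules.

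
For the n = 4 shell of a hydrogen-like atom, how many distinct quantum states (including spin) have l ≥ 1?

30

With n = 4 the allowed l are 0, 1, …, 3.
Contributions: l=1 → 3; l=2 → 5; l=3 → 7.
Orbitals: 3 + 5 + 7 = 15. Each orbital carries two spin states, so 15 × 2 = 30 states.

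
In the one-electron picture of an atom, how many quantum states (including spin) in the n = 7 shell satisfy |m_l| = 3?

Contributions: l=3 → 2; l=4 → 2; l=5 → 2; l=6 → 2.
Orbitals: 2 + 2 + 2 + 2 = 8. Each orbital carries two spin states, so 8 × 2 = 16 states.

16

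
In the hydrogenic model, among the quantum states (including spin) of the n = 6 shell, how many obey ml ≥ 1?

30

For n = 6, l ranges over 0 … 5.
Per l-value: l=1 → 1; l=2 → 2; l=3 → 3; l=4 → 4; l=5 → 5.
Orbitals: 1 + 2 + 3 + 4 + 5 = 15. Each orbital carries two spin states, so 15 × 2 = 30 states.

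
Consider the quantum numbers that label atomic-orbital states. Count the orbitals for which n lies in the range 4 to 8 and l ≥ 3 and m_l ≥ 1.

Work shell by shell — for each n, count the (l, m_l) pairs that satisfy l ≥ 3 and m_l ≥ 1:
n=4 → 3; n=5 → 7; n=6 → 12; n=7 → 18; n=8 → 25.
Total orbitals: 3 + 7 + 12 + 18 + 25 = 65.

65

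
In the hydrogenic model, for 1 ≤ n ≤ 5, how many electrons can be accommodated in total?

Total orbitals = 1² + 2² + 3² + 4² + 5² = 55. Doubling for spin gives 110 electrons.

110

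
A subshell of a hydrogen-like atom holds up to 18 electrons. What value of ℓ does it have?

2(2ℓ+1) = 18 ⇒ 2ℓ+1 = 9 ⇒ ℓ = 4.

ℓ = 4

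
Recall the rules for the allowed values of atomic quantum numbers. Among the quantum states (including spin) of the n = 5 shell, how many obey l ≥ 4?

18

Orbitals with l ≥ 4, by l: l=4 → 9.
Orbitals: 9. Each orbital carries two spin states, so 9 × 2 = 18 states.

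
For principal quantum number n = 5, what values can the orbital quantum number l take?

0, 1, 2, 3, 4

l is an integer with 0 ≤ l ≤ n−1, so for n = 5: l = 0, 1, 2, 3, 4.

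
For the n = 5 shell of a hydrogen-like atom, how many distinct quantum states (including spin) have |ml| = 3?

8

The n = 5 shell has l = 0 through 4; check each.
Per l-value: l=3 → 2; l=4 → 2.
Orbitals: 2 + 2 = 4. Each orbital carries two spin states, so 4 × 2 = 8 states.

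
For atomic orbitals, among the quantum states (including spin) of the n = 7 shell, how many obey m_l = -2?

10

The n = 7 shell has l = 0 through 6; check each.
Per l-value: l=2 → 1; l=3 → 1; l=4 → 1; l=5 → 1; l=6 → 1.
Orbitals: 1 + 1 + 1 + 1 + 1 = 5. Each orbital carries two spin states, so 5 × 2 = 10 states.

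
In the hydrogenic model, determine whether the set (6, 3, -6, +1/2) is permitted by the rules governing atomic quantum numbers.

No

The magnetic quantum number must satisfy −l ≤ m_l ≤ l. With l = 3, m_l can only be -3, -2, -1, 0, 1, 2, 3, so m_l = -6 is forbidden.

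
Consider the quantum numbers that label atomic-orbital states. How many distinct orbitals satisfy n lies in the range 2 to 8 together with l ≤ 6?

Work shell by shell — for each n, count the (l, ml) pairs that satisfy l ≤ 6:
n=2 → 4; n=3 → 9; n=4 → 16; n=5 → 25; n=6 → 36; n=7 → 49; n=8 → 49.
Total orbitals: 4 + 9 + 16 + 25 + 36 + 49 + 49 = 188.

188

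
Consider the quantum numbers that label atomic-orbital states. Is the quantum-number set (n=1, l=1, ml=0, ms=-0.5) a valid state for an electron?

Invalid

The orbital quantum number must satisfy 0 ≤ l ≤ n−1. With n = 1 the allowed l values are 0, so l = 1 is out of range.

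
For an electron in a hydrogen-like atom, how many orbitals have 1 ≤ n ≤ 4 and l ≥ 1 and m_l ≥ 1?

Go shell by shell, enumerating (l, m_l) with l ≥ 1 and m_l ≥ 1:
n=2 → 1; n=3 → 3; n=4 → 6.
Total orbitals: 1 + 3 + 6 = 10.

10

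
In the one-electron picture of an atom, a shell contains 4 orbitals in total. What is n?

n² = 4 ⇒ n = 2.

n = 2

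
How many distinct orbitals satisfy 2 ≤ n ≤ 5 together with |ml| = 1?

20

Count contributing orbitals for each principal shell:
n=2 → 2; n=3 → 4; n=4 → 6; n=5 → 8.
Total orbitals: 2 + 4 + 6 + 8 = 20.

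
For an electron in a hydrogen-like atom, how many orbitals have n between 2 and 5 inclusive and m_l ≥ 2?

Go shell by shell, enumerating (l, m_l) with m_l ≥ 2:
n=3 → 1; n=4 → 3; n=5 → 6.
Total orbitals: 1 + 3 + 6 = 10.

10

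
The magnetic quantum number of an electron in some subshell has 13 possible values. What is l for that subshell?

ml ranges over 2l+1 integers, so 2l+1 = 13 ⇒ l = 6.

l = 6 (i)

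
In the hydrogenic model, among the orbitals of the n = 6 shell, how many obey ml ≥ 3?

6

For n = 6, l ranges over 0 … 5.
Orbitals with ml ≥ 3, by l: l=3 → 1; l=4 → 2; l=5 → 3.
Total orbitals: 1 + 2 + 3 = 6.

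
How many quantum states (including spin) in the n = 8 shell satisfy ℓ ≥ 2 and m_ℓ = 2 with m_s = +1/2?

6

Go through ℓ = 0, …, 7 (the values permitted for n = 8).
Orbitals with ℓ ≥ 2 and m_ℓ = 2, by ℓ: ℓ=2 → 1; ℓ=3 → 1; ℓ=4 → 1; ℓ=5 → 1; ℓ=6 → 1; ℓ=7 → 1.
Orbitals: 1 + 1 + 1 + 1 + 1 + 1 = 6. With m_s fixed to a single value there is one state per orbital, giving 6 states.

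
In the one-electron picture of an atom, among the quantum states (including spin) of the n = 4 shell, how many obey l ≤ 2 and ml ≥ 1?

With n = 4 the allowed l are 0, 1, …, 3.
The (l, ml) pairs meeting l ≤ 2 and ml ≥ 1 give: l=1 → 1; l=2 → 2.
Orbitals: 1 + 2 = 3. Each orbital carries two spin states, so 3 × 2 = 6 states.

6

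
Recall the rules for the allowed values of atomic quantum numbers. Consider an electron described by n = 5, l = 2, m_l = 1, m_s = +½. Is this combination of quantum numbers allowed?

Allowed

n = 5 is a positive integer. l = 2 satisfies 0 ≤ l ≤ n−1 = 4. m_l = 1 lies in the range −l … +l (here −2 … 2). m_s = +1/2 is one of ±1/2.
All four constraints are satisfied.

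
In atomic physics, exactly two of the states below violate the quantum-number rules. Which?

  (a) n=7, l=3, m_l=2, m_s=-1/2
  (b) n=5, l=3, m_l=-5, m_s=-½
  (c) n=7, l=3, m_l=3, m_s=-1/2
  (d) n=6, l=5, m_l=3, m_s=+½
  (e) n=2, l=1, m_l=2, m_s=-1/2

(b) has |m_l| = 5 > l = 3, violating −l ≤ m_l ≤ l.
(e) has |m_l| = 2 > l = 1, violating −l ≤ m_l ≤ l.
The remaining sets (a), (c), (d) satisfy all four rules.

(b) and (e)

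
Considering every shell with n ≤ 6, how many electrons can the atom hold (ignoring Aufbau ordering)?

182

Total orbitals = 1² + 2² + 3² + 4² + 5² + 6² = 91. Doubling for spin gives 182 electrons.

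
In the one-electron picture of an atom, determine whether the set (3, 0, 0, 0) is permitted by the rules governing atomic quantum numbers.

No

The spin quantum number for an electron can only be ms = +1/2 or −1/2; ms = 0 is not one of those.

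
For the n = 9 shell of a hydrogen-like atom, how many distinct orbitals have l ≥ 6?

45

Orbitals with l ≥ 6, by l: l=6 → 13; l=7 → 15; l=8 → 17.
Total orbitals: 13 + 15 + 17 = 45.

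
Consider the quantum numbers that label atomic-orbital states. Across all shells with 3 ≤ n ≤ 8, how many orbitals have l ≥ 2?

Per-shell orbital counts meeting the constraint:
n=3 → 5; n=4 → 12; n=5 → 21; n=6 → 32; n=7 → 45; n=8 → 60.
Total orbitals: 5 + 12 + 21 + 32 + 45 + 60 = 175.

175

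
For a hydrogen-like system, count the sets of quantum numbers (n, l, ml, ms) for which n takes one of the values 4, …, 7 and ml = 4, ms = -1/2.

6

Go shell by shell, enumerating (l, ml) with ml = 4:
n=5 → 1; n=6 → 2; n=7 → 3.
Orbitals: 1 + 2 + 3 = 6. With ms fixed to -1/2 there is one state per orbital, so 6 states.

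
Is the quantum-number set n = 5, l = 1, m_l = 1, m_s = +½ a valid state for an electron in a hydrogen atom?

Allowed

n = 5 is a positive integer. l = 1 satisfies 0 ≤ l ≤ n−1 = 4. m_l = 1 lies in the range −l … +l (here −1 … 1). m_s = +1/2 is one of ±1/2.
All four constraints are satisfied.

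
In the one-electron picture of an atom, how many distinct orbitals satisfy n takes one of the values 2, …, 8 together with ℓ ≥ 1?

Per-shell orbital counts meeting the constraint:
n=2 → 3; n=3 → 8; n=4 → 15; n=5 → 24; n=6 → 35; n=7 → 48; n=8 → 63.
Total orbitals: 3 + 8 + 15 + 24 + 35 + 48 + 63 = 196.

196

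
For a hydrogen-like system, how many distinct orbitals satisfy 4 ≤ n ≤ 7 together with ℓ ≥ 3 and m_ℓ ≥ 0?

50

Per-shell orbital counts meeting the constraint:
n=4 → 4; n=5 → 9; n=6 → 15; n=7 → 22.
Total orbitals: 4 + 9 + 15 + 22 = 50.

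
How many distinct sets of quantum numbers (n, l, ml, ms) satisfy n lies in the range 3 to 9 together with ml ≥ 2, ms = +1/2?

Go shell by shell, enumerating (l, ml) with ml ≥ 2:
n=3 → 1; n=4 → 3; n=5 → 6; n=6 → 10; n=7 → 15; n=8 → 21; n=9 → 28.
Orbitals: 1 + 3 + 6 + 10 + 15 + 21 + 28 = 84. With ms fixed to +1/2 there is one state per orbital, so 84 states.

84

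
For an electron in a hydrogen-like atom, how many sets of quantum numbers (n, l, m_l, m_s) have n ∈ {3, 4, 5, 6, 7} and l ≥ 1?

260

Work shell by shell — for each n, count the (l, m_l) pairs that satisfy l ≥ 1:
n=3 → 8; n=4 → 15; n=5 → 24; n=6 → 35; n=7 → 48.
Orbitals: 8 + 15 + 24 + 35 + 48 = 130. Including both spin states (m_s = ±1/2) gives 2 × 130 = 260 states.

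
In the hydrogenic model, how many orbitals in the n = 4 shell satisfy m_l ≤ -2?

Go through l = 0, …, 3 (the values permitted for n = 4).
Per l-value: l=2 → 1; l=3 → 2.
Total orbitals: 1 + 2 = 3.

3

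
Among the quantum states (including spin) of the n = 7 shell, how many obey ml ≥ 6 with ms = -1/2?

1

Orbitals with ml ≥ 6, by l: l=6 → 1.
Orbitals: 1. With ms fixed to a single value there is one state per orbital, giving 1 state.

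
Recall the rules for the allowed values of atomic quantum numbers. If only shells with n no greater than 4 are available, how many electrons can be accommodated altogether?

Total orbitals = 1² + 2² + 3² + 4² = 30. Doubling for spin gives 60 electrons.

60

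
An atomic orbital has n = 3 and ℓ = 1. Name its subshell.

3p

ℓ = 1 corresponds to the letter 'p', so the subshell is 3p.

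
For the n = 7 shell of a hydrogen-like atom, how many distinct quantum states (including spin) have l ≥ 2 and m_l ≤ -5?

With n = 7 the allowed l are 0, 1, …, 6.
The (l, m_l) pairs meeting l ≥ 2 and m_l ≤ -5 give: l=5 → 1; l=6 → 2.
Orbitals: 1 + 2 = 3. Each orbital carries two spin states, so 3 × 2 = 6 states.

6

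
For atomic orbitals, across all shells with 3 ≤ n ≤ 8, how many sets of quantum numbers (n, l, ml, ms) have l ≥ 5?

148

Count contributing orbitals for each principal shell:
n=6 → 11; n=7 → 24; n=8 → 39.
Orbitals: 11 + 24 + 39 = 74. Including both spin states (ms = ±1/2) gives 2 × 74 = 148 states.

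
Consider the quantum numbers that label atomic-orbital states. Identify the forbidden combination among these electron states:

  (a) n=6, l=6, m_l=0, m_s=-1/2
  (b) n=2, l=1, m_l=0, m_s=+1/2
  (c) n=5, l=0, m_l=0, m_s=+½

(a)

(a) has l = 6 ≥ n = 6, violating 0 ≤ l ≤ n−1.
The remaining sets (b), (c) satisfy all four rules.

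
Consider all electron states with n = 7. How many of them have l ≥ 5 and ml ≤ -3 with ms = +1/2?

Orbitals with l ≥ 5 and ml ≤ -3, by l: l=5 → 3; l=6 → 4.
Orbitals: 3 + 4 = 7. With ms fixed to a single value there is one state per orbital, giving 7 states.

7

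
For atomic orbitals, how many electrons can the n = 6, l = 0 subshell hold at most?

2

A subshell with l = 0 has 2l+1 = 1 orbital, each holding 2 electrons (spin ±1/2), so 1 × 2 = 2.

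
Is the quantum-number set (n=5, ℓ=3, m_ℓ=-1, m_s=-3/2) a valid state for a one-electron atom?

The spin quantum number for an electron can only be m_s = +1/2 or −1/2; m_s = -3/2 is not one of those.

Invalid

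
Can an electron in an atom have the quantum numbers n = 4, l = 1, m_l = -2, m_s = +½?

Not allowed

The magnetic quantum number must satisfy −l ≤ m_l ≤ l. With l = 1, m_l can only be -1, 0, 1, so m_l = -2 is forbidden.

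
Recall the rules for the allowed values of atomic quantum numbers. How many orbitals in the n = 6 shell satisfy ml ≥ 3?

With n = 6 the allowed l are 0, 1, …, 5.
Per l-value: l=3 → 1; l=4 → 2; l=5 → 3.
Total orbitals: 1 + 2 + 3 = 6.

6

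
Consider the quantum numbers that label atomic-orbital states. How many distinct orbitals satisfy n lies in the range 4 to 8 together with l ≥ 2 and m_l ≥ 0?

95

Work shell by shell — for each n, count the (l, m_l) pairs that satisfy l ≥ 2 and m_l ≥ 0:
n=4 → 7; n=5 → 12; n=6 → 18; n=7 → 25; n=8 → 33.
Total orbitals: 7 + 12 + 18 + 25 + 33 = 95.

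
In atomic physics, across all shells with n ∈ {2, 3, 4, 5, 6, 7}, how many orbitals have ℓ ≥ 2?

115

For each n in the range, tally the orbitals obeying ℓ ≥ 2:
n=3 → 5; n=4 → 12; n=5 → 21; n=6 → 32; n=7 → 45.
Total orbitals: 5 + 12 + 21 + 32 + 45 = 115.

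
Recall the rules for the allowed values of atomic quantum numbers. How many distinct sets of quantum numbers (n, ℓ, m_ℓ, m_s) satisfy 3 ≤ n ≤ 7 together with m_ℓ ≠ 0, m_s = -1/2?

110

Go shell by shell, enumerating (ℓ, m_ℓ) with m_ℓ ≠ 0:
n=3 → 6; n=4 → 12; n=5 → 20; n=6 → 30; n=7 → 42.
Orbitals: 6 + 12 + 20 + 30 + 42 = 110. With m_s fixed to -1/2 there is one state per orbital, so 110 states.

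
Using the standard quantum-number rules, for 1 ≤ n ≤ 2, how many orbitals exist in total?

5

Total orbitals = 1² + 2² = 5.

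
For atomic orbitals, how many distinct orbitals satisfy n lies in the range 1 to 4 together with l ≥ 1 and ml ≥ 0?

Count contributing orbitals for each principal shell:
n=2 → 2; n=3 → 5; n=4 → 9.
Total orbitals: 2 + 5 + 9 = 16.

16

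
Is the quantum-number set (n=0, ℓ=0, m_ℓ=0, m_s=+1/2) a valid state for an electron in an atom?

No

The principal quantum number must be a positive integer (n ≥ 1), but here n = 0.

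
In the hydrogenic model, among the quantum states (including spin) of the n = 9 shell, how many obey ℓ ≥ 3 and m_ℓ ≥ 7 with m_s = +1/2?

The n = 9 shell has ℓ = 0 through 8; check each.
Orbitals with ℓ ≥ 3 and m_ℓ ≥ 7, by ℓ: ℓ=7 → 1; ℓ=8 → 2.
Orbitals: 1 + 2 = 3. With m_s fixed to a single value there is one state per orbital, giving 3 states.

3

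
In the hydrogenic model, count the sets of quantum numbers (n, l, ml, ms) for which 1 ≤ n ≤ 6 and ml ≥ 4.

8

Per-shell orbital counts meeting the constraint:
n=5 → 1; n=6 → 3.
Orbitals: 1 + 3 = 4. Including both spin states (ms = ±1/2) gives 2 × 4 = 8 states.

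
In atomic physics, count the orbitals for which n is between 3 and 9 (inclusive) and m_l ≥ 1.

119

Per-shell orbital counts meeting the constraint:
n=3 → 3; n=4 → 6; n=5 → 10; n=6 → 15; n=7 → 21; n=8 → 28; n=9 → 36.
Total orbitals: 3 + 6 + 10 + 15 + 21 + 28 + 36 = 119.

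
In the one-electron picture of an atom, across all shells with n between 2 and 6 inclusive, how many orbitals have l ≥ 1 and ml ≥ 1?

For each n in the range, tally the orbitals obeying l ≥ 1 and ml ≥ 1:
n=2 → 1; n=3 → 3; n=4 → 6; n=5 → 10; n=6 → 15.
Total orbitals: 1 + 3 + 6 + 10 + 15 = 35.

35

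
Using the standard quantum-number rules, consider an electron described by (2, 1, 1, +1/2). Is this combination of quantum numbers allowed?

n = 2 is a positive integer. ℓ = 1 satisfies 0 ≤ ℓ ≤ n−1 = 1. m_ℓ = 1 lies in the range −ℓ … +ℓ (here −1 … 1). m_s = +1/2 is one of ±1/2.
All four constraints are satisfied.

Valid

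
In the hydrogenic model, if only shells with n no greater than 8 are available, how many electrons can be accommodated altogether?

408

Total orbitals = 1² + 2² + 3² + 4² + 5² + 6² + 7² + 8² = 204. Doubling for spin gives 408 electrons.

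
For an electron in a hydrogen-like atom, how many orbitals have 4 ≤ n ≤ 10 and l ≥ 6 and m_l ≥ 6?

20

For each n in the range, tally the orbitals obeying l ≥ 6 and m_l ≥ 6:
n=7 → 1; n=8 → 3; n=9 → 6; n=10 → 10.
Total orbitals: 1 + 3 + 6 + 10 = 20.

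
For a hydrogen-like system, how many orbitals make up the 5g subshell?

A subshell has 2ℓ+1 orbitals; with ℓ = 4, that's 9.

9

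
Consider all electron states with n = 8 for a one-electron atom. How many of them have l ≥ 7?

Go through l = 0, …, 7 (the values permitted for n = 8).
Orbitals with l ≥ 7, by l: l=7 → 15.
Orbitals: 15. Each orbital carries two spin states, so 15 × 2 = 30 states.

30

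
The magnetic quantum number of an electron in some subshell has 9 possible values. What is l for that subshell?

l = 4 (g)

m_l ranges over 2l+1 integers, so 2l+1 = 9 ⇒ l = 4.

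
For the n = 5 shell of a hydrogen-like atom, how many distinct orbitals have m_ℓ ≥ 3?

Go through ℓ = 0, …, 4 (the values permitted for n = 5).
Orbitals with m_ℓ ≥ 3, by ℓ: ℓ=3 → 1; ℓ=4 → 2.
Total orbitals: 1 + 2 = 3.

3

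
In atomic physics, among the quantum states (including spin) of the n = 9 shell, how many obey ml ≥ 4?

For n = 9, l ranges over 0 … 8.
Contributions: l=4 → 1; l=5 → 2; l=6 → 3; l=7 → 4; l=8 → 5.
Orbitals: 1 + 2 + 3 + 4 + 5 = 15. Each orbital carries two spin states, so 15 × 2 = 30 states.

30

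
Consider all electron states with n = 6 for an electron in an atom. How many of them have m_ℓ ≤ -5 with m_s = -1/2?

Contributions: ℓ=5 → 1.
Orbitals: 1. With m_s fixed to a single value there is one state per orbital, giving 1 state.

1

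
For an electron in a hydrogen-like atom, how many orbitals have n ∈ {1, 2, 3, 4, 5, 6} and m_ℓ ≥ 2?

For each n in the range, tally the orbitals obeying m_ℓ ≥ 2:
n=3 → 1; n=4 → 3; n=5 → 6; n=6 → 10.
Total orbitals: 1 + 3 + 6 + 10 = 20.

20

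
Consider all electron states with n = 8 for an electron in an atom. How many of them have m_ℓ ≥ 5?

The n = 8 shell has ℓ = 0 through 7; check each.
The (ℓ, m_ℓ) pairs meeting m_ℓ ≥ 5 give: ℓ=5 → 1; ℓ=6 → 2; ℓ=7 → 3.
Orbitals: 1 + 2 + 3 = 6. Each orbital carries two spin states, so 6 × 2 = 12 states.

12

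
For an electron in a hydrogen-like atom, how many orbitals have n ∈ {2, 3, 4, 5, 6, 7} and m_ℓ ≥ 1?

Count contributing orbitals for each principal shell:
n=2 → 1; n=3 → 3; n=4 → 6; n=5 → 10; n=6 → 15; n=7 → 21.
Total orbitals: 1 + 3 + 6 + 10 + 15 + 21 = 56.

56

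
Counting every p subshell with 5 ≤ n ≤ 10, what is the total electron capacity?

36

A p subshell (l = 1) exists for every n ≥ 2, so shells n = 5, 6, 7, 8, 9, 10 each contribute one — 6 subshells.
Since each p subshell holds 2(2·1+1) = 6 electrons, the total is 6 × 6 = 36.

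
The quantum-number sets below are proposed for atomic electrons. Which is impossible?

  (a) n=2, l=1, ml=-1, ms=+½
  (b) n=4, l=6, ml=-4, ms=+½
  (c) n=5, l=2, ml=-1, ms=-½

(b) has l = 6 ≥ n = 4, violating 0 ≤ l ≤ n−1.
The remaining sets (a), (c) satisfy all four rules.

(b)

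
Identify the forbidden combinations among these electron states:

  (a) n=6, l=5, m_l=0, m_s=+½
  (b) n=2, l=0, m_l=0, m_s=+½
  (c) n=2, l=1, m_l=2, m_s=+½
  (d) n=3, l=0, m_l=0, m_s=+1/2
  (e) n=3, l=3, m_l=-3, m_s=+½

(c) has |m_l| = 2 > l = 1, violating −l ≤ m_l ≤ l.
(e) has l = 3 ≥ n = 3, violating 0 ≤ l ≤ n−1.
The remaining sets (a), (b), (d) satisfy all four rules.

(c) and (e)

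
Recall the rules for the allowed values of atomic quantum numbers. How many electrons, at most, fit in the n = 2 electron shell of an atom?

8

A shell holds 2n² electrons: 2 × 2² = 2 × 4 = 8.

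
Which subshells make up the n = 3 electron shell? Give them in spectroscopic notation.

3s, 3p, 3d

For n = 3, l runs from 0 to 2. In spectroscopic notation l = 0,1,2,… ↔ s,p,d,f,g,h,i, so the subshells are 3s, 3p, 3d.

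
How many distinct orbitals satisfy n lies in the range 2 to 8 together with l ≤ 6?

188

Count contributing orbitals for each principal shell:
n=2 → 4; n=3 → 9; n=4 → 16; n=5 → 25; n=6 → 36; n=7 → 49; n=8 → 49.
Total orbitals: 4 + 9 + 16 + 25 + 36 + 49 + 49 = 188.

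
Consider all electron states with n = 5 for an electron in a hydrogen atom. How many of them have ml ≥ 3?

Per l-value: l=3 → 1; l=4 → 2.
Orbitals: 1 + 2 = 3. Each orbital carries two spin states, so 3 × 2 = 6 states.

6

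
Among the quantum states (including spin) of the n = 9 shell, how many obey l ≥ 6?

90

With n = 9 the allowed l are 0, 1, …, 8.
Orbitals with l ≥ 6, by l: l=6 → 13; l=7 → 15; l=8 → 17.
Orbitals: 13 + 15 + 17 = 45. Each orbital carries two spin states, so 45 × 2 = 90 states.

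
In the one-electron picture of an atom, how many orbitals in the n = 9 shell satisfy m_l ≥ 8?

Go through l = 0, …, 8 (the values permitted for n = 9).
Orbitals with m_l ≥ 8, by l: l=8 → 1.
Total orbitals: 1.

1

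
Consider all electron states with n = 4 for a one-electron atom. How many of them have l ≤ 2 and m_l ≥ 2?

For n = 4, l ranges over 0 … 3.
The (l, m_l) pairs meeting l ≤ 2 and m_l ≥ 2 give: l=2 → 1.
Orbitals: 1. Each orbital carries two spin states, so 1 × 2 = 2 states.

2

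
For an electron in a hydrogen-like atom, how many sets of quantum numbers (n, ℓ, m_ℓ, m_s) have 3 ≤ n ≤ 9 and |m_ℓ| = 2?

112

Per-shell orbital counts meeting the constraint:
n=3 → 2; n=4 → 4; n=5 → 6; n=6 → 8; n=7 → 10; n=8 → 12; n=9 → 14.
Orbitals: 2 + 4 + 6 + 8 + 10 + 12 + 14 = 56. Including both spin states (m_s = ±1/2) gives 2 × 56 = 112 states.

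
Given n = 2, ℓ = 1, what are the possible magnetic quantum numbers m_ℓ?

m_ℓ takes every integer from −ℓ to +ℓ. With ℓ = 1 that gives the 3 values -1, 0, 1.

-1, 0, 1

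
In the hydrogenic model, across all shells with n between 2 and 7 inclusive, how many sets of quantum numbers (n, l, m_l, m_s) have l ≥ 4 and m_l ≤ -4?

20

Per-shell orbital counts meeting the constraint:
n=5 → 1; n=6 → 3; n=7 → 6.
Orbitals: 1 + 3 + 6 = 10. Including both spin states (m_s = ±1/2) gives 2 × 10 = 20 states.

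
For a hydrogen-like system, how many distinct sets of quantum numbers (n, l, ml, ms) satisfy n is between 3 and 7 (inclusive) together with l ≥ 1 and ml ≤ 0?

150

Per-shell orbital counts meeting the constraint:
n=3 → 5; n=4 → 9; n=5 → 14; n=6 → 20; n=7 → 27.
Orbitals: 5 + 9 + 14 + 20 + 27 = 75. Including both spin states (ms = ±1/2) gives 2 × 75 = 150 states.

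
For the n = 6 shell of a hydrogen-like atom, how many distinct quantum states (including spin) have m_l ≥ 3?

12

For n = 6, l ranges over 0 … 5.
Per l-value: l=3 → 1; l=4 → 2; l=5 → 3.
Orbitals: 1 + 2 + 3 = 6. Each orbital carries two spin states, so 6 × 2 = 12 states.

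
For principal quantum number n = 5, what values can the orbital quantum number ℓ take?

ℓ is an integer with 0 ≤ ℓ ≤ n−1, so for n = 5: ℓ = 0, 1, 2, 3, 4.

0, 1, 2, 3, 4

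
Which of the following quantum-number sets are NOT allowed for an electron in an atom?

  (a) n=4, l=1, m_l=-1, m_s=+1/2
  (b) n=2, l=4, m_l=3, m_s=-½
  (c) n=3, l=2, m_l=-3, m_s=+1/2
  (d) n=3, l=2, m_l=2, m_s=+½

(b) has l = 4 ≥ n = 2, violating 0 ≤ l ≤ n−1.
(c) has |m_l| = 3 > l = 2, violating −l ≤ m_l ≤ l.
The remaining sets (a), (d) satisfy all four rules.

(b) and (c)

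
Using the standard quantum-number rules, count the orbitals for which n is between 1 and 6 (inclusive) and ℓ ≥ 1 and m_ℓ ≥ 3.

Treat each shell separately and count matching orbitals:
n=4 → 1; n=5 → 3; n=6 → 6.
Total orbitals: 1 + 3 + 6 = 10.

10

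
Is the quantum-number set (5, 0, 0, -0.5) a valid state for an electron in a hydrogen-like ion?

n = 5 is a positive integer. l = 0 satisfies 0 ≤ l ≤ n−1 = 4. m_l = 0 lies in the range −l … +l (here 0). m_s = -1/2 is one of ±1/2.
All four constraints are satisfied.

Yes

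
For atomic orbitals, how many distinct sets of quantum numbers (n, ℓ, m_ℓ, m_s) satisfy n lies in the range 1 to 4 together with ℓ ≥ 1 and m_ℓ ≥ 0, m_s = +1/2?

Per-shell orbital counts meeting the constraint:
n=2 → 2; n=3 → 5; n=4 → 9.
Orbitals: 2 + 5 + 9 = 16. With m_s fixed to +1/2 there is one state per orbital, so 16 states.

16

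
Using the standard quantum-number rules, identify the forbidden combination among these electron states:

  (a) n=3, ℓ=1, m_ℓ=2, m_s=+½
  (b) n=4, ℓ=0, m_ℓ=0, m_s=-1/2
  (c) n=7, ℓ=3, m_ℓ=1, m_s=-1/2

(a) has |m_ℓ| = 2 > ℓ = 1, violating −ℓ ≤ m_ℓ ≤ ℓ.
The remaining sets (b), (c) satisfy all four rules.

(a)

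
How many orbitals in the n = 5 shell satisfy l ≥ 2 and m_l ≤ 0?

12

The (l, m_l) pairs meeting l ≥ 2 and m_l ≤ 0 give: l=2 → 3; l=3 → 4; l=4 → 5.
Total orbitals: 3 + 4 + 5 = 12.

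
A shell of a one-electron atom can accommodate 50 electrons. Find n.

2n² = 50 ⇒ n² = 25 ⇒ n = 5.

n = 5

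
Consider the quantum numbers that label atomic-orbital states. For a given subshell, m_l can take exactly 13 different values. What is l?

l = 6

m_l ranges over 2l+1 integers, so 2l+1 = 13 ⇒ l = 6.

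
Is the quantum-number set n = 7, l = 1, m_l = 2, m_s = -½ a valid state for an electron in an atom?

The magnetic quantum number must satisfy −l ≤ m_l ≤ l. With l = 1, m_l can only be -1, 0, 1, so m_l = 2 is forbidden.

No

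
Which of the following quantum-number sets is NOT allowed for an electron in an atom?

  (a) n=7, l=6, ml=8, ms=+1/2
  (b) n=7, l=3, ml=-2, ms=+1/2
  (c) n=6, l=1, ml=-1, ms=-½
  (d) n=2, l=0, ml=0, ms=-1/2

(a) has |ml| = 8 > l = 6, violating −l ≤ ml ≤ l.
The remaining sets (b), (c), (d) satisfy all four rules.

(a)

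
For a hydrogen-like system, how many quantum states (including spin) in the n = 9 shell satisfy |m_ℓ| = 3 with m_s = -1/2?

The n = 9 shell has ℓ = 0 through 8; check each.
Per ℓ-value: ℓ=3 → 2; ℓ=4 → 2; ℓ=5 → 2; ℓ=6 → 2; ℓ=7 → 2; ℓ=8 → 2.
Orbitals: 2 + 2 + 2 + 2 + 2 + 2 = 12. With m_s fixed to a single value there is one state per orbital, giving 12 states.

12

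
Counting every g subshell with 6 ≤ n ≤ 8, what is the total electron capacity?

A g subshell (l = 4) exists for every n ≥ 5, so shells n = 6, 7, 8 each contribute one — 3 subshells.
Since each g subshell holds 2(2·4+1) = 18 electrons, the total is 3 × 18 = 54.

54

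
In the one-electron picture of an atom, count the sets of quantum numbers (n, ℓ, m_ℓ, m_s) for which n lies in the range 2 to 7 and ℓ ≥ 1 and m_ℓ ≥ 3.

40

Per-shell orbital counts meeting the constraint:
n=4 → 1; n=5 → 3; n=6 → 6; n=7 → 10.
Orbitals: 1 + 3 + 6 + 10 = 20. Including both spin states (m_s = ±1/2) gives 2 × 20 = 40 states.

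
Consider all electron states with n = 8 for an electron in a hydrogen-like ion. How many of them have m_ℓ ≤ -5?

12

With n = 8 the allowed ℓ are 0, 1, …, 7.
Contributions: ℓ=5 → 1; ℓ=6 → 2; ℓ=7 → 3.
Orbitals: 1 + 2 + 3 = 6. Each orbital carries two spin states, so 6 × 2 = 12 states.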